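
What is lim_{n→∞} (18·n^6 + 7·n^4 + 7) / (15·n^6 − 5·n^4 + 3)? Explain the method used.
lim = 18/15 = 6/5

For large n the leading n^6 terms dominate both numerator and denominator. Dividing top and bottom by n^6, every other term tends to 0, leaving 18/15 = 6/5.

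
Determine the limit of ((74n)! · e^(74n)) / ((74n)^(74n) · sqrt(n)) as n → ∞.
lim = sqrt(2π·74)

Stirling: (74n)! ~ sqrt(2π·74n) · (74n/e)^(74n). Hence
  (74n)! · e^(74n) / (74n)^(74n) ~ sqrt(2π·74n).
Dividing by sqrt(n): sqrt(2π·74n) / sqrt(n) = sqrt(2π·74) · n^((1−1)/2), so the limit is sqrt(2π·74).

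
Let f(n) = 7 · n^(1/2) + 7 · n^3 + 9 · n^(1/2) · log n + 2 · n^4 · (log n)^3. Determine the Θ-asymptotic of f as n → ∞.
f(n) ∈ Θ(n^4 · (log n)^3)

Compare the terms by growth order. For large n, n^a · (log n)^b dominates n^a' · (log n)^b' iff a > a', or (a = a' and b > b'). Ranking the 4 terms shows the dominant one is 2 · n^4 · (log n)^3. Hence f(n) ∈ Θ(n^4 · (log n)^3).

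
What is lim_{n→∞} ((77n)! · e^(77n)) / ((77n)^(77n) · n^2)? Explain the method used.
lim = 0

Stirling: (77n)! ~ sqrt(2π·77n) · (77n/e)^(77n). Hence
  (77n)! · e^(77n) / (77n)^(77n) ~ sqrt(2π·77n).
Dividing by n^2: sqrt(2π·77n) / n^2 = sqrt(2π·77) · n^((1−4)/2), so the expression behaves like sqrt(2π·77) · n^((1−4)/2) → 0.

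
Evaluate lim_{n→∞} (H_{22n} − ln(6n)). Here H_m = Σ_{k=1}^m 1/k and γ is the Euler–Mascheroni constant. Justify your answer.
lim = ln(11/3) + γ

By Euler-Maclaurin, H_m = ln m + γ + O(1/m). So
  H_{22n} − ln(6n) = ln(22n) + γ − ln(6n) + O(1/n)
                       = ln(22/6) + γ + O(1/n).
Hence the limit is ln(22/6) + γ (= ln(11/3)).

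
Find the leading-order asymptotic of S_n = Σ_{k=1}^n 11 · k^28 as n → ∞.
S_n ~ 11 · n^29 / 29

By integral comparison (Euler-Maclaurin), Σ_{k=1}^n 11 · k^28 = 11 · ∫_0^n x^28 dx + O(n^28) = 11 · n^29/29 + O(n^28). (Equivalently, Faulhaber's formula gives the same leading term.)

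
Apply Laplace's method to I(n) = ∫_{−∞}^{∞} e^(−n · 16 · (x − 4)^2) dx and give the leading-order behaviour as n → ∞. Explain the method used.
I(n) = sqrt(π/(16n))

Here φ(x) = 16 · (x − 4)^2 has its unique minimum at x* = 4 with φ(x*) = 0 and φ''(x*) = 32. Laplace's method gives
  I(n) ~ e^(−n φ(x*)) · sqrt(2π / (n · φ''(x*))) = sqrt(2π / (32n)) = sqrt(π/(16n)).
This is exact: substituting u = (x − 4)·sqrt(16n) gives I(n) = (1/sqrt(16n)) ∫_{−∞}^{∞} e^(−u^2) du = sqrt(π/(16n)).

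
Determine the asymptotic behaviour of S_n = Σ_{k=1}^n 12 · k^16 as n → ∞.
S_n ~ 12 · n^17 / 17

By integral comparison (Euler-Maclaurin), Σ_{k=1}^n 12 · k^16 = 12 · ∫_0^n x^16 dx + O(n^16) = 12 · n^17/17 + O(n^16). (Equivalently, Faulhaber's formula gives the same leading term.)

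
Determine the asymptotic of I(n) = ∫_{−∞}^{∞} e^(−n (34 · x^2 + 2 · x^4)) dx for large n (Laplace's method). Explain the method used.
I(n) ~ sqrt(π/(34n))

φ(x) = 34 · x^2 + 2 · x^4 has its unique global minimum at x* = 0 (since φ'(x) = 68x + 8x^3 = 0 only at x = 0 for real x with both coefficients positive, and φ → ∞ as |x| → ∞). At x* = 0, φ(0) = 0 and φ''(0) = 68. Laplace's method then gives
  I(n) ~ sqrt(2π / (n · φ''(0))) · e^(−n φ(0)) = sqrt(2π / (68n)) = sqrt(π/(34n)).
The 2 · x^4 term contributes only at subleading order (an O(1/n) relative correction).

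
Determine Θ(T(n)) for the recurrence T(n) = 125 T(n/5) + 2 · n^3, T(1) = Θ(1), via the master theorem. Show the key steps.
T(n) = Θ(n^3 log n)

log_5 125 = 3, and f(n) = 2 · n^3 = Θ(n^(log_5 125)). This is Case 2 of the master theorem: T(n) = Θ(f(n) · log n) = Θ(n^3 log n).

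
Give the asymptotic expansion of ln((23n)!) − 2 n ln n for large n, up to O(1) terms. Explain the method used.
ln((23n)!) − 2 n ln n = 21 n ln n + 23(ln 23 − 1) n + (1/2) ln(2π·23n) + O(1/n)

Stirling: ln((23n)!) = 23n ln(23n) − 23n + (1/2) ln(2π·23n) + O(1/n).
Expand 23n ln(23n) = 23n (ln n + ln 23) = 23n ln n + 23n ln 23.
Subtract 2n ln n: leading term is (23 − 2) n ln n = 21 n ln n. The next term is 23n ln 23 − 23n = 23(ln 23 − 1) n. Then the (1/2) ln(2π·23n) correction.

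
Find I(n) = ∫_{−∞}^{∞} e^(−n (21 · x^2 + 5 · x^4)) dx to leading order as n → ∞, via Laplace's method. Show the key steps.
I(n) ~ sqrt(π/(21n))

φ(x) = 21 · x^2 + 5 · x^4 has its unique global minimum at x* = 0 (since φ'(x) = 42x + 20x^3 = 0 only at x = 0 for real x with both coefficients positive, and φ → ∞ as |x| → ∞). At x* = 0, φ(0) = 0 and φ''(0) = 42. Laplace's method then gives
  I(n) ~ sqrt(2π / (n · φ''(0))) · e^(−n φ(0)) = sqrt(2π / (42n)) = sqrt(π/(21n)).
The 5 · x^4 term contributes only at subleading order (an O(1/n) relative correction).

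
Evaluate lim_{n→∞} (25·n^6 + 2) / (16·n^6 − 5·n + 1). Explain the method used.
lim = 25/16

For large n the leading n^6 terms dominate both numerator and denominator. Dividing top and bottom by n^6, every other term tends to 0, leaving 25/16.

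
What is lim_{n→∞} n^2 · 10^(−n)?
lim = 0

Exponentials with base > 1 dominate every fixed polynomial: for any fixed c, n^c / 10^n → 0 as n → ∞ (e.g. by the ratio test, or by writing 10^n = e^(n ln 10) and noting e^(n ln 10) / n^c → ∞). Hence n^2 · 10^(−n) = n^2 / 10^n → 0.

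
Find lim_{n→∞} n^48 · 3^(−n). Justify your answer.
lim = 0

Exponentials with base > 1 dominate every fixed polynomial: for any fixed c, n^c / 3^n → 0 as n → ∞ (e.g. by the ratio test, or by writing 3^n = e^(n ln 3) and noting e^(n ln 3) / n^c → ∞). Hence n^48 · 3^(−n) = n^48 / 3^n → 0.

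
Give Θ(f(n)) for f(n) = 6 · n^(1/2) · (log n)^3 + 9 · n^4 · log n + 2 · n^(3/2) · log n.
f(n) ∈ Θ(n^4 · log n)

Compare the terms by growth order. For large n, n^a · (log n)^b dominates n^a' · (log n)^b' iff a > a', or (a = a' and b > b'). Ranking the 3 terms shows the dominant one is 9 · n^4 · log n. Hence f(n) ∈ Θ(n^4 · log n).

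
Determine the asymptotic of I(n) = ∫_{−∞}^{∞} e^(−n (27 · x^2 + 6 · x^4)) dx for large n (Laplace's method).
I(n) ~ sqrt(π/(27n))

φ(x) = 27 · x^2 + 6 · x^4 has its unique global minimum at x* = 0 (since φ'(x) = 54x + 24x^3 = 0 only at x = 0 for real x with both coefficients positive, and φ → ∞ as |x| → ∞). At x* = 0, φ(0) = 0 and φ''(0) = 54. Laplace's method then gives
  I(n) ~ sqrt(2π / (n · φ''(0))) · e^(−n φ(0)) = sqrt(2π / (54n)) = sqrt(π/(27n)).
The 6 · x^4 term contributes only at subleading order (an O(1/n) relative correction).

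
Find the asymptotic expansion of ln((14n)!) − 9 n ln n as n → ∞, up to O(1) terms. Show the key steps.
ln((14n)!) − 9 n ln n = 5 n ln n + 14(ln 14 − 1) n + (1/2) ln(2π·14n) + O(1/n)

Stirling: ln((14n)!) = 14n ln(14n) − 14n + (1/2) ln(2π·14n) + O(1/n).
Expand 14n ln(14n) = 14n (ln n + ln 14) = 14n ln n + 14n ln 14.
Subtract 9n ln n: leading term is (14 − 9) n ln n = 5 n ln n. The next term is 14n ln 14 − 14n = 14(ln 14 − 1) n. Then the (1/2) ln(2π·14n) correction.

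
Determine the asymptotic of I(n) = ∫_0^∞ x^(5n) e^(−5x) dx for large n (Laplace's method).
I(n) ~ (sqrt(2π·5n) / 5) · (5n/(5e))^(5n)

Write the integrand as exp(5n ln x − 5x) and set f(x) = 5n ln x − 5x. Then f'(x) = 5n/x − 5 = 0 at x* = 5n/5, and f''(x*) = −5n/x*^2 = −5^2/(5n). Laplace's method (interior maximum) gives
  I(n) ~ e^(f(x*)) · sqrt(2π / |f''(x*)|)
        = exp(5n ln(5n/5) − 5n) · sqrt(2π · 5n / 5^2)
        = (5n/5)^(5n) e^(−5n) · sqrt(2π·5n) / 5
        = (sqrt(2π·5n) / 5) · (5n/(5e))^(5n).
This matches Γ(5n+1)/5^(5n+1) with Stirling applied to Γ.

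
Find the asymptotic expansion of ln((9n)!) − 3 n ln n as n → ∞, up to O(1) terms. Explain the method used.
ln((9n)!) − 3 n ln n = 6 n ln n + 9(ln 9 − 1) n + (1/2) ln(2π·9n) + O(1/n)

Stirling: ln((9n)!) = 9n ln(9n) − 9n + (1/2) ln(2π·9n) + O(1/n).
Expand 9n ln(9n) = 9n (ln n + ln 9) = 9n ln n + 9n ln 9.
Subtract 3n ln n: leading term is (9 − 3) n ln n = 6 n ln n. The next term is 9n ln 9 − 9n = 9(ln 9 − 1) n. Then the (1/2) ln(2π·9n) correction.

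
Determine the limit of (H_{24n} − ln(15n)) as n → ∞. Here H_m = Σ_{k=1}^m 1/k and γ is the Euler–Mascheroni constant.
lim = ln(8/5) + γ

By Euler-Maclaurin, H_m = ln m + γ + O(1/m). So
  H_{24n} − ln(15n) = ln(24n) + γ − ln(15n) + O(1/n)
                       = ln(24/15) + γ + O(1/n).
Hence the limit is ln(24/15) + γ (= ln(8/5)).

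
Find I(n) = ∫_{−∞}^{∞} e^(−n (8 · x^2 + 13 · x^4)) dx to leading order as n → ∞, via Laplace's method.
I(n) ~ sqrt(π/(8n))

φ(x) = 8 · x^2 + 13 · x^4 has its unique global minimum at x* = 0 (since φ'(x) = 16x + 52x^3 = 0 only at x = 0 for real x with both coefficients positive, and φ → ∞ as |x| → ∞). At x* = 0, φ(0) = 0 and φ''(0) = 16. Laplace's method then gives
  I(n) ~ sqrt(2π / (n · φ''(0))) · e^(−n φ(0)) = sqrt(2π / (16n)) = sqrt(π/(8n)).
The 13 · x^4 term contributes only at subleading order (an O(1/n) relative correction).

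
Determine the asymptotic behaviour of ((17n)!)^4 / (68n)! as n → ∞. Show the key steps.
((17n)!)^4/(68n)! ~ ((2π·17n)^(3/2) / 2) · 4^(−4·17n)  →  0

Write N = 17n. Stirling: N! ~ sqrt(2π N)(N/e)^N and (4N)! ~ sqrt(2π·4N)·(4N/e)^(4N).
  (N!)^4/(4N)! ~ (2π N)^(4/2) (N/e)^(4N) / [sqrt(2π·4N) (4N/e)^(4N)]
     = (2π N)^(4/2) / sqrt(2π·4N) · (N/(4N))^(4N)
     = (2π N)^((4−1)/2) / 2 · 4^(−4N).
Since 4^4 > 1, the factor 4^(−4N) decays exponentially, so the ratio → 0. Substituting N = 17n gives the stated form.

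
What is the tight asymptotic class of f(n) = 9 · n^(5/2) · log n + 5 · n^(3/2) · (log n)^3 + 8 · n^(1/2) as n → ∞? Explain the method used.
f(n) ∈ Θ(n^(5/2) · log n)

Compare the terms by growth order. For large n, n^a · (log n)^b dominates n^a' · (log n)^b' iff a > a', or (a = a' and b > b'). Ranking the 3 terms shows the dominant one is 9 · n^(5/2) · log n. Hence f(n) ∈ Θ(n^(5/2) · log n).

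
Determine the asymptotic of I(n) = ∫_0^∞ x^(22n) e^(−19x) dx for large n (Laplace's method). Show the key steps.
I(n) ~ (sqrt(2π·22n) / 19) · (22n/(19e))^(22n)

Write the integrand as exp(22n ln x − 19x) and set f(x) = 22n ln x − 19x. Then f'(x) = 22n/x − 19 = 0 at x* = 22n/19, and f''(x*) = −22n/x*^2 = −19^2/(22n). Laplace's method (interior maximum) gives
  I(n) ~ e^(f(x*)) · sqrt(2π / |f''(x*)|)
        = exp(22n ln(22n/19) − 22n) · sqrt(2π · 22n / 19^2)
        = (22n/19)^(22n) e^(−22n) · sqrt(2π·22n) / 19
        = (sqrt(2π·22n) / 19) · (22n/(19e))^(22n).
This matches Γ(22n+1)/19^(22n+1) with Stirling applied to Γ.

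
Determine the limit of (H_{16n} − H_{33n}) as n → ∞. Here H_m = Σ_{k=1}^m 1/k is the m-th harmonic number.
lim = ln(16/33)

Euler-Maclaurin gives H_m = ln m + γ + 1/(2m) + O(1/m^2). The γ and O(1/m) terms cancel in the difference:
  H_{16n} − H_{33n} = ln(16n) − ln(33n) + O(1/n) = ln(16/33) + O(1/n).
Hence the limit is ln(16/33).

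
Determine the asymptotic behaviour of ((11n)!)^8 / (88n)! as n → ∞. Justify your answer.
((11n)!)^8/(88n)! ~ ((2π·11n)^(7/2) / sqrt(8)) · 8^(−8·11n)  →  0

Write N = 11n. Stirling: N! ~ sqrt(2π N)(N/e)^N and (8N)! ~ sqrt(2π·8N)·(8N/e)^(8N).
  (N!)^8/(8N)! ~ (2π N)^(8/2) (N/e)^(8N) / [sqrt(2π·8N) (8N/e)^(8N)]
     = (2π N)^(8/2) / sqrt(2π·8N) · (N/(8N))^(8N)
     = (2π N)^((8−1)/2) / sqrt(8) · 8^(−8N).
Since 8^8 > 1, the factor 8^(−8N) decays exponentially, so the ratio → 0. Substituting N = 11n gives the stated form.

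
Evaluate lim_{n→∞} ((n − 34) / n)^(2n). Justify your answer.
lim = e^(−68)

Rewrite as (1 − 34/n)^(2n). By the standard limit (1 + x/n)^n → e^x, we have (1 − 34/n)^n → e^(−34), and raising to the 2nd power gives e^(−68).
More precisely, ln[(1 − 34/n)^(2n)] = 2n · ln(1 − 34/n) = 2n · (-34/n + O(1/n^2)) = -68 + O(1/n) → -68.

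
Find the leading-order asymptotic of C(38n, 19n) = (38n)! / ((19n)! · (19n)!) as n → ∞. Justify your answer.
C(38n, 19n) ~ (4)^(19n) · sqrt(1/(π·19n))

Write N = 19n. Apply Stirling to each factorial:
  (2N)! ~ sqrt(2π·2N) · (2N/e)^(2N),
  N! ~ sqrt(2π N) · (N/e)^N,
  (1N)! ~ sqrt(2π·1N) · (1N/e)^(1N).
The exponential factors combine to (2N)^(2N) / (N^N · (1N)^(1N)) = 2^(2N)/1^(1N) = (2^2/1^1)^N = (4)^N.
The square-root prefactors combine to sqrt(2π·2N) / (sqrt(2π N)·sqrt(2π·1N)) = sqrt(2 / (2π·1·N)) = sqrt(1/(π·19n)).
Substituting N = 19n: C(38n, 19n) ~ (4)^(19n) · sqrt(1/(π·19n)).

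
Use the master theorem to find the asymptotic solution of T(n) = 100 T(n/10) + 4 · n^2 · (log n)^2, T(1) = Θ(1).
T(n) = Θ(n^2 · (log n)^3)

Here log_10 100 = 2 and f(n) = 4 · n^2 · (log n)^2 = Θ(n^(log_10 100) · (log n)^2). This is the extended Case 2 of the master theorem (f matches the critical exponent up to log factors), giving T(n) = Θ(n^(log_10 100) · (log n)^(2+1)) = Θ(n^2 · (log n)^3).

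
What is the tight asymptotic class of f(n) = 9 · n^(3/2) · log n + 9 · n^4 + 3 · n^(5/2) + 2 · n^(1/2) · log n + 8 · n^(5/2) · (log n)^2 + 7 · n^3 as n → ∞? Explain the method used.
f(n) ∈ Θ(n^4)

Compare the terms by growth order. For large n, n^a · (log n)^b dominates n^a' · (log n)^b' iff a > a', or (a = a' and b > b'). Ranking the 6 terms shows the dominant one is 9 · n^4. Hence f(n) ∈ Θ(n^4).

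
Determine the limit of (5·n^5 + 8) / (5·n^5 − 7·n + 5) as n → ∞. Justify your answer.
lim = 5/5 = 1

For large n the leading n^5 terms dominate both numerator and denominator. Dividing top and bottom by n^5, every other term tends to 0, leaving 5/5 = 1.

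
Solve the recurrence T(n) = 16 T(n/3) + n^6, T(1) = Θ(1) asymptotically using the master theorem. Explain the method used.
T(n) = Θ(n^6)

log_3 16 ≈ 2.524. f(n) = n^6 dominates n^(log_3 16) since 6 > 2.524, and the regularity condition a·f(n/b) = 16·(n/3)^6 = (16/729)·n^6 ≤ c·f(n) holds with c = 16/729 ≈ 0.0219 < 1. So this is Case 3: T(n) = Θ(f(n)) = Θ(n^6).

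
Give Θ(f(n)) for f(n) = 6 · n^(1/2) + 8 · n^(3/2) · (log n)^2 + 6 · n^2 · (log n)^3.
f(n) ∈ Θ(n^2 · (log n)^3)

Compare the terms by growth order. For large n, n^a · (log n)^b dominates n^a' · (log n)^b' iff a > a', or (a = a' and b > b'). Ranking the 3 terms shows the dominant one is 6 · n^2 · (log n)^3. Hence f(n) ∈ Θ(n^2 · (log n)^3).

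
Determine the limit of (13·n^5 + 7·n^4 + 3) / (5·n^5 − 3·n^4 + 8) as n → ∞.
lim = 13/5

For large n the leading n^5 terms dominate both numerator and denominator. Dividing top and bottom by n^5, every other term tends to 0, leaving 13/5.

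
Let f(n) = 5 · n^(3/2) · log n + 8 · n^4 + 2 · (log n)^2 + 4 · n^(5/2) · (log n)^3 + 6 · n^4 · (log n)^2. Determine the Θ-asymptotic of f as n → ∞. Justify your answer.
f(n) ∈ Θ(n^4 · (log n)^2)

Compare the terms by growth order. For large n, n^a · (log n)^b dominates n^a' · (log n)^b' iff a > a', or (a = a' and b > b'). Ranking the 5 terms shows the dominant one is 6 · n^4 · (log n)^2. Hence f(n) ∈ Θ(n^4 · (log n)^2).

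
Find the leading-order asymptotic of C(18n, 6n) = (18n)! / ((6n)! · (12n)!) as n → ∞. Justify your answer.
C(18n, 6n) ~ (27/4)^(6n) · sqrt(3/(4π·6n))

Write N = 6n. Apply Stirling to each factorial:
  (3N)! ~ sqrt(2π·3N) · (3N/e)^(3N),
  N! ~ sqrt(2π N) · (N/e)^N,
  (2N)! ~ sqrt(2π·2N) · (2N/e)^(2N).
The exponential factors combine to (3N)^(3N) / (N^N · (2N)^(2N)) = 3^(3N)/2^(2N) = (3^3/2^2)^N = (27/4)^N.
The square-root prefactors combine to sqrt(2π·3N) / (sqrt(2π N)·sqrt(2π·2N)) = sqrt(3 / (2π·2·N)) = sqrt(3/(4π·6n)).
Substituting N = 6n: C(18n, 6n) ~ (27/4)^(6n) · sqrt(3/(4π·6n)).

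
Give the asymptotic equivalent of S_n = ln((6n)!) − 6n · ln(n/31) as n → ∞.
S_n ~ 6n · (ln 186 − 1) + O(ln n)

Stirling: ln((6n)!) = 6n ln(6n) − 6n + O(ln n).
  S_n = 6n ln(6n) − 6n − 6n ln(n/31) + O(ln n)
      = 6n ln(6n) − 6n ln n + 6n ln 31 − 6n + O(ln n)
      = 6n ln 6 + 6n ln 31 − 6n + O(ln n)
      = 6n (ln 186 − 1) + O(ln n).
Numerically ln(186) − 1 ≈ 4.2257.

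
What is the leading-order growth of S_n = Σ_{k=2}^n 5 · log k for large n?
S_n ~ 5 · (n log n − n)

By integral comparison, S_n = ∫_1^n 5 · log x dx + O(log n). For the integral, ∫ log x dx = n log n − n. Hence S_n ~ 5 · (n log n − n).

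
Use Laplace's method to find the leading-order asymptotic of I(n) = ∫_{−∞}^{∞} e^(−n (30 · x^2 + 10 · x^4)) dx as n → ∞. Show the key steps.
I(n) ~ sqrt(π/(30n))

φ(x) = 30 · x^2 + 10 · x^4 has its unique global minimum at x* = 0 (since φ'(x) = 60x + 40x^3 = 0 only at x = 0 for real x with both coefficients positive, and φ → ∞ as |x| → ∞). At x* = 0, φ(0) = 0 and φ''(0) = 60. Laplace's method then gives
  I(n) ~ sqrt(2π / (n · φ''(0))) · e^(−n φ(0)) = sqrt(2π / (60n)) = sqrt(π/(30n)).
The 10 · x^4 term contributes only at subleading order (an O(1/n) relative correction).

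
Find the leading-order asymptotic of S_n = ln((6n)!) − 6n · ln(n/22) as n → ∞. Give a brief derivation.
S_n ~ 6n · (ln 132 − 1) + O(ln n)

Stirling: ln((6n)!) = 6n ln(6n) − 6n + O(ln n).
  S_n = 6n ln(6n) − 6n − 6n ln(n/22) + O(ln n)
      = 6n ln(6n) − 6n ln n + 6n ln 22 − 6n + O(ln n)
      = 6n ln 6 + 6n ln 22 − 6n + O(ln n)
      = 6n (ln 132 − 1) + O(ln n).
Numerically ln(132) − 1 ≈ 3.8828.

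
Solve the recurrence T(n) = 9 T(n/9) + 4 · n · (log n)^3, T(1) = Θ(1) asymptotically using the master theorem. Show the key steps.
T(n) = Θ(n · (log n)^4)

Here log_9 9 = 1 and f(n) = 4 · n · (log n)^3 = Θ(n^(log_9 9) · (log n)^3). This is the extended Case 2 of the master theorem (f matches the critical exponent up to log factors), giving T(n) = Θ(n^(log_9 9) · (log n)^(3+1)) = Θ(n · (log n)^4).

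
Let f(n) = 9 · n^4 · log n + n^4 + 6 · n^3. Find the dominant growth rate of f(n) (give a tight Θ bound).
f(n) ∈ Θ(n^4 · log n)

Compare the terms by growth order. For large n, n^a · (log n)^b dominates n^a' · (log n)^b' iff a > a', or (a = a' and b > b'). Ranking the 3 terms shows the dominant one is 9 · n^4 · log n. Hence f(n) ∈ Θ(n^4 · log n).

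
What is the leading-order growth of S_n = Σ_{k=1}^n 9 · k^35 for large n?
S_n ~ n^36 / 4

By integral comparison (Euler-Maclaurin), Σ_{k=1}^n 9 · k^35 = 9 · ∫_0^n x^35 dx + O(n^35) = 9 · n^36/36 = n^36 / 4 + O(n^35). (Equivalently, Faulhaber's formula gives the same leading term.)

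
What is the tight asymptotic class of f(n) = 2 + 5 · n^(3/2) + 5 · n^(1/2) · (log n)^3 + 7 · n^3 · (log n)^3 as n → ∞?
f(n) ∈ Θ(n^3 · (log n)^3)

Compare the terms by growth order. For large n, n^a · (log n)^b dominates n^a' · (log n)^b' iff a > a', or (a = a' and b > b'). Ranking the 4 terms shows the dominant one is 7 · n^3 · (log n)^3. Hence f(n) ∈ Θ(n^3 · (log n)^3).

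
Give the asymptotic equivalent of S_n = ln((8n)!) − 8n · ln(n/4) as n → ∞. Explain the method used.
S_n ~ 8n · (ln 32 − 1) + O(ln n)

Stirling: ln((8n)!) = 8n ln(8n) − 8n + O(ln n).
  S_n = 8n ln(8n) − 8n − 8n ln(n/4) + O(ln n)
      = 8n ln(8n) − 8n ln n + 8n ln 4 − 8n + O(ln n)
      = 8n ln 8 + 8n ln 4 − 8n + O(ln n)
      = 8n (ln 32 − 1) + O(ln n).
Numerically ln(32) − 1 ≈ 2.4657.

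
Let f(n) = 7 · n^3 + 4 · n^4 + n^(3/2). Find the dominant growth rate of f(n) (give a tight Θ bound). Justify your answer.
f(n) ∈ Θ(n^4)

Compare the terms by growth order. For large n, n^a · (log n)^b dominates n^a' · (log n)^b' iff a > a', or (a = a' and b > b'). Ranking the 3 terms shows the dominant one is 4 · n^4. Hence f(n) ∈ Θ(n^4).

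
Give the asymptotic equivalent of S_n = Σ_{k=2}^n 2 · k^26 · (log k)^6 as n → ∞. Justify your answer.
S_n ~ 2 · n^27 · (log n)^6 / 27

By integral comparison, S_n = ∫_1^n 2 · x^26 · (log x)^6 dx + O(n^26 · (log n)^6). For the integral, the leading term of ∫_1^n x^26 (log x)^6 dx is n^27/27 · (log n)^6 (by repeated integration by parts; each step lowers the log-exponent and produces a relatively O(1/log n) correction). Hence S_n ~ 2 · n^27 · (log n)^6 / 27.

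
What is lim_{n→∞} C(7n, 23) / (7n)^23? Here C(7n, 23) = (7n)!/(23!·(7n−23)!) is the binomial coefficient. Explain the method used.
lim = 1/23! = 1/25852016738884976640000

With N = 7n → ∞: C(N, 23) / N^23 = [N(N−1)…(N−22)] / (23! · N^23) = (1/23!) · 1 · (1 − 1/(7n)) · … · (1 − 22/(7n)). Each factor → 1 as N → ∞, so the limit is 1/23! = 1/25852016738884976640000.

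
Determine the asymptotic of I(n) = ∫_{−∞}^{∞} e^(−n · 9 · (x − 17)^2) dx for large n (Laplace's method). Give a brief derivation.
I(n) = sqrt(π/(9n))

Here φ(x) = 9 · (x − 17)^2 has its unique minimum at x* = 17 with φ(x*) = 0 and φ''(x*) = 18. Laplace's method gives
  I(n) ~ e^(−n φ(x*)) · sqrt(2π / (n · φ''(x*))) = sqrt(2π / (18n)) = sqrt(π/(9n)).
This is exact: substituting u = (x − 17)·sqrt(9n) gives I(n) = (1/sqrt(9n)) ∫_{−∞}^{∞} e^(−u^2) du = sqrt(π/(9n)).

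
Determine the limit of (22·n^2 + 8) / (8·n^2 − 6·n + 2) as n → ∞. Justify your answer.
lim = 22/8 = 11/4

For large n the leading n^2 terms dominate both numerator and denominator. Dividing top and bottom by n^2, every other term tends to 0, leaving 22/8 = 11/4.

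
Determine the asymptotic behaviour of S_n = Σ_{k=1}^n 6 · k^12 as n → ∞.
S_n ~ 6 · n^13 / 13

By integral comparison (Euler-Maclaurin), Σ_{k=1}^n 6 · k^12 = 6 · ∫_0^n x^12 dx + O(n^12) = 6 · n^13/13 + O(n^12). (Equivalently, Faulhaber's formula gives the same leading term.)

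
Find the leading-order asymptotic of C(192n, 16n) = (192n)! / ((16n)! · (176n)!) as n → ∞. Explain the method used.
C(192n, 16n) ~ (8916100448256/285311670611)^(16n) · sqrt(6/(11π·16n))

Write N = 16n. Apply Stirling to each factorial:
  (12N)! ~ sqrt(2π·12N) · (12N/e)^(12N),
  N! ~ sqrt(2π N) · (N/e)^N,
  (11N)! ~ sqrt(2π·11N) · (11N/e)^(11N).
The exponential factors combine to (12N)^(12N) / (N^N · (11N)^(11N)) = 12^(12N)/11^(11N) = (12^12/11^11)^N = (8916100448256/285311670611)^N.
The square-root prefactors combine to sqrt(2π·12N) / (sqrt(2π N)·sqrt(2π·11N)) = sqrt(12 / (2π·11·N)) = sqrt(6/(11π·16n)).
Substituting N = 16n: C(192n, 16n) ~ (8916100448256/285311670611)^(16n) · sqrt(6/(11π·16n)).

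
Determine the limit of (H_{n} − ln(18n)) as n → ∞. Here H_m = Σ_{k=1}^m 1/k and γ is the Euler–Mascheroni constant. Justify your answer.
lim = −ln 18 + γ

By Euler-Maclaurin, H_m = ln m + γ + O(1/m). So
  H_{n} − ln(18n) = ln(n) + γ − ln(18n) + O(1/n)
                       = ln(1/18) + γ + O(1/n).
Hence the limit is ln(1/18) + γ.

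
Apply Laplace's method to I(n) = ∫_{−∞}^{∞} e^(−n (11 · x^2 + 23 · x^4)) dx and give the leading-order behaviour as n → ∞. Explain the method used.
I(n) ~ sqrt(π/(11n))

φ(x) = 11 · x^2 + 23 · x^4 has its unique global minimum at x* = 0 (since φ'(x) = 22x + 92x^3 = 0 only at x = 0 for real x with both coefficients positive, and φ → ∞ as |x| → ∞). At x* = 0, φ(0) = 0 and φ''(0) = 22. Laplace's method then gives
  I(n) ~ sqrt(2π / (n · φ''(0))) · e^(−n φ(0)) = sqrt(2π / (22n)) = sqrt(π/(11n)).
The 23 · x^4 term contributes only at subleading order (an O(1/n) relative correction).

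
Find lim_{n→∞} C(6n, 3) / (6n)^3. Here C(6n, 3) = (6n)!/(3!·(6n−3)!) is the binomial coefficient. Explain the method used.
lim = 1/3! = 1/6

With N = 6n → ∞: C(N, 3) / N^3 = [N(N−1)…(N−2)] / (3! · N^3) = (1/3!) · 1 · (1 − 1/(6n)) · (1 − 2/(6n)). Each factor → 1 as N → ∞, so the limit is 1/3! = 1/6.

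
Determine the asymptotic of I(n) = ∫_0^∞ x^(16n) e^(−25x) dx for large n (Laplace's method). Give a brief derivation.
I(n) ~ (sqrt(2π·16n) / 25) · (16n/(25e))^(16n)

Write the integrand as exp(16n ln x − 25x) and set f(x) = 16n ln x − 25x. Then f'(x) = 16n/x − 25 = 0 at x* = 16n/25, and f''(x*) = −16n/x*^2 = −25^2/(16n). Laplace's method (interior maximum) gives
  I(n) ~ e^(f(x*)) · sqrt(2π / |f''(x*)|)
        = exp(16n ln(16n/25) − 16n) · sqrt(2π · 16n / 25^2)
        = (16n/25)^(16n) e^(−16n) · sqrt(2π·16n) / 25
        = (sqrt(2π·16n) / 25) · (16n/(25e))^(16n).
This matches Γ(16n+1)/25^(16n+1) with Stirling applied to Γ.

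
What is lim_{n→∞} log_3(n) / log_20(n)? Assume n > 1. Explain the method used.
lim = ln(20) / ln(3) = log_3(20)

Change of base: log_3(n) = ln n / ln 3 and log_20(n) = ln n / ln 20. The ratio is (ln n / ln 3) · (ln 20 / ln n) = ln 20 / ln 3, a constant independent of n. So the limit is ln 20 / ln 3 = log_3(20).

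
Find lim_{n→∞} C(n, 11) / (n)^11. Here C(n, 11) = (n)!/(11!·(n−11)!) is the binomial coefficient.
lim = 1/11! = 1/39916800

With N = n → ∞: C(N, 11) / N^11 = [N(N−1)…(N−10)] / (11! · N^11) = (1/11!) · 1 · (1 − 1/n) · … · (1 − 10/n). Each factor → 1 as N → ∞, so the limit is 1/11! = 1/39916800.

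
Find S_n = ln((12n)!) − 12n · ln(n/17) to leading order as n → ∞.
S_n ~ 12n · (ln 204 − 1) + O(ln n)

Stirling: ln((12n)!) = 12n ln(12n) − 12n + O(ln n).
  S_n = 12n ln(12n) − 12n − 12n ln(n/17) + O(ln n)
      = 12n ln(12n) − 12n ln n + 12n ln 17 − 12n + O(ln n)
      = 12n ln 12 + 12n ln 17 − 12n + O(ln n)
      = 12n (ln 204 − 1) + O(ln n).
Numerically ln(204) − 1 ≈ 4.3181.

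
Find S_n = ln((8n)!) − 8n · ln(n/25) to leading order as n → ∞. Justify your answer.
S_n ~ 8n · (ln 200 − 1) + O(ln n)

Stirling: ln((8n)!) = 8n ln(8n) − 8n + O(ln n).
  S_n = 8n ln(8n) − 8n − 8n ln(n/25) + O(ln n)
      = 8n ln(8n) − 8n ln n + 8n ln 25 − 8n + O(ln n)
      = 8n ln 8 + 8n ln 25 − 8n + O(ln n)
      = 8n (ln 200 − 1) + O(ln n).
Numerically ln(200) − 1 ≈ 4.2983.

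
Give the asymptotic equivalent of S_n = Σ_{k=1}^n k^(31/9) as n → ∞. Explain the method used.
S_n ~ (9/40) · n^(40/9)

Integral comparison: Σ_{k=1}^n k^(31/9) = ∫_0^n x^(31/9) dx + O(n^(31/9)). The integral is n^(1 + 31/9) / (1 + 31/9) = n^((31+9)/9) / ((31+9)/9) = (9/40) · n^(40/9).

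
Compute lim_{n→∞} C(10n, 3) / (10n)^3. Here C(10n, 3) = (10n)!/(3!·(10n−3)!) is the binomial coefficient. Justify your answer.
lim = 1/3! = 1/6

With N = 10n → ∞: C(N, 3) / N^3 = [N(N−1)…(N−2)] / (3! · N^3) = (1/3!) · 1 · (1 − 1/(10n)) · (1 − 2/(10n)). Each factor → 1 as N → ∞, so the limit is 1/3! = 1/6.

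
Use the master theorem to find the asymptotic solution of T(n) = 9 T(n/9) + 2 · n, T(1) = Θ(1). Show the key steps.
T(n) = Θ(n log n)

log_9 9 = 1, and f(n) = 2 · n = Θ(n^(log_9 9)). This is Case 2 of the master theorem: T(n) = Θ(f(n) · log n) = Θ(n log n).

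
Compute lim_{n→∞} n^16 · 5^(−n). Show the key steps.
lim = 0

Exponentials with base > 1 dominate every fixed polynomial: for any fixed c, n^c / 5^n → 0 as n → ∞ (e.g. by the ratio test, or by writing 5^n = e^(n ln 5) and noting e^(n ln 5) / n^c → ∞). Hence n^16 · 5^(−n) = n^16 / 5^n → 0.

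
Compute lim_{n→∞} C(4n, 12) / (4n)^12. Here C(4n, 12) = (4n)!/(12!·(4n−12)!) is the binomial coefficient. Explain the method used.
lim = 1/12! = 1/479001600

With N = 4n → ∞: C(N, 12) / N^12 = [N(N−1)…(N−11)] / (12! · N^12) = (1/12!) · 1 · (1 − 1/(4n)) · … · (1 − 11/(4n)). Each factor → 1 as N → ∞, so the limit is 1/12! = 1/479001600.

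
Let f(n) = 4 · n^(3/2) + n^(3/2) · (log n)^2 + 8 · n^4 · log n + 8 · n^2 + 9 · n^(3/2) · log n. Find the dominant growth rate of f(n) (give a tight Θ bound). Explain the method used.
f(n) ∈ Θ(n^4 · log n)

Compare the terms by growth order. For large n, n^a · (log n)^b dominates n^a' · (log n)^b' iff a > a', or (a = a' and b > b'). Ranking the 5 terms shows the dominant one is 8 · n^4 · log n. Hence f(n) ∈ Θ(n^4 · log n).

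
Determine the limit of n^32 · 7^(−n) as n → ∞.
lim = 0

Exponentials with base > 1 dominate every fixed polynomial: for any fixed c, n^c / 7^n → 0 as n → ∞ (e.g. by the ratio test, or by writing 7^n = e^(n ln 7) and noting e^(n ln 7) / n^c → ∞). Hence n^32 · 7^(−n) = n^32 / 7^n → 0.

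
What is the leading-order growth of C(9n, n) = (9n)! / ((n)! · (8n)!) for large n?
C(9n, n) ~ (387420489/16777216)^(n) · sqrt(9/(16π·n))

Write N = n. Apply Stirling to each factorial:
  (9N)! ~ sqrt(2π·9N) · (9N/e)^(9N),
  N! ~ sqrt(2π N) · (N/e)^N,
  (8N)! ~ sqrt(2π·8N) · (8N/e)^(8N).
The exponential factors combine to (9N)^(9N) / (N^N · (8N)^(8N)) = 9^(9N)/8^(8N) = (9^9/8^8)^N = (387420489/16777216)^N.
The square-root prefactors combine to sqrt(2π·9N) / (sqrt(2π N)·sqrt(2π·8N)) = sqrt(9 / (2π·8·N)) = sqrt(9/(16π·n)).
Substituting N = n: C(9n, n) ~ (387420489/16777216)^(n) · sqrt(9/(16π·n)).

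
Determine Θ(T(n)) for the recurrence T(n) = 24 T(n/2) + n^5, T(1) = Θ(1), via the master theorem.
T(n) = Θ(n^5)

log_2 24 ≈ 4.585. f(n) = n^5 dominates n^(log_2 24) since 5 > 4.585, and the regularity condition a·f(n/b) = 24·(n/2)^5 = (24/32)·n^5 ≤ c·f(n) holds with c = 24/32 ≈ 0.75 < 1. So this is Case 3: T(n) = Θ(f(n)) = Θ(n^5).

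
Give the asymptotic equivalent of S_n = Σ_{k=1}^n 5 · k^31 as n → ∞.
S_n ~ 5 · n^32 / 32

By integral comparison (Euler-Maclaurin), Σ_{k=1}^n 5 · k^31 = 5 · ∫_0^n x^31 dx + O(n^31) = 5 · n^32/32 + O(n^31). (Equivalently, Faulhaber's formula gives the same leading term.)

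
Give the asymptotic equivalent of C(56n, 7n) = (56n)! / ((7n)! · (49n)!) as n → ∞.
C(56n, 7n) ~ (16777216/823543)^(7n) · sqrt(4/(7π·7n))

Write N = 7n. Apply Stirling to each factorial:
  (8N)! ~ sqrt(2π·8N) · (8N/e)^(8N),
  N! ~ sqrt(2π N) · (N/e)^N,
  (7N)! ~ sqrt(2π·7N) · (7N/e)^(7N).
The exponential factors combine to (8N)^(8N) / (N^N · (7N)^(7N)) = 8^(8N)/7^(7N) = (8^8/7^7)^N = (16777216/823543)^N.
The square-root prefactors combine to sqrt(2π·8N) / (sqrt(2π N)·sqrt(2π·7N)) = sqrt(8 / (2π·7·N)) = sqrt(4/(7π·7n)).
Substituting N = 7n: C(56n, 7n) ~ (16777216/823543)^(7n) · sqrt(4/(7π·7n)).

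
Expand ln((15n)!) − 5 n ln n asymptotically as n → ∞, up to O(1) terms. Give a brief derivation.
ln((15n)!) − 5 n ln n = 10 n ln n + 15(ln 15 − 1) n + (1/2) ln(2π·15n) + O(1/n)

Stirling: ln((15n)!) = 15n ln(15n) − 15n + (1/2) ln(2π·15n) + O(1/n).
Expand 15n ln(15n) = 15n (ln n + ln 15) = 15n ln n + 15n ln 15.
Subtract 5n ln n: leading term is (15 − 5) n ln n = 10 n ln n. The next term is 15n ln 15 − 15n = 15(ln 15 − 1) n. Then the (1/2) ln(2π·15n) correction.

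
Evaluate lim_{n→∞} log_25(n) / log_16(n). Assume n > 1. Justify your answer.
lim = ln(16) / ln(25) = log_25(16)

Change of base: log_25(n) = ln n / ln 25 and log_16(n) = ln n / ln 16. The ratio is (ln n / ln 25) · (ln 16 / ln n) = ln 16 / ln 25, a constant independent of n. So the limit is ln 16 / ln 25 = log_25(16).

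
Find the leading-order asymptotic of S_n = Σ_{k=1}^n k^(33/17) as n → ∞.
S_n ~ (17/50) · n^(50/17)

Integral comparison: Σ_{k=1}^n k^(33/17) = ∫_0^n x^(33/17) dx + O(n^(33/17)). The integral is n^(1 + 33/17) / (1 + 33/17) = n^((33+17)/17) / ((33+17)/17) = (17/50) · n^(50/17).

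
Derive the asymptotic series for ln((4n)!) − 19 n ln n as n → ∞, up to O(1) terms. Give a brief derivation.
ln((4n)!) − 19 n ln n = −15 n ln n + 4(ln 4 − 1) n + (1/2) ln(2π·4n) + O(1/n)

Stirling: ln((4n)!) = 4n ln(4n) − 4n + (1/2) ln(2π·4n) + O(1/n).
Expand 4n ln(4n) = 4n (ln n + ln 4) = 4n ln n + 4n ln 4.
Subtract 19n ln n: leading term is (4 − 19) n ln n = −15 n ln n. The next term is 4n ln 4 − 4n = 4(ln 4 − 1) n. Then the (1/2) ln(2π·4n) correction.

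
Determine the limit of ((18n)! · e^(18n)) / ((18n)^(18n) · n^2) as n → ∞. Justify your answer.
lim = 0

Stirling: (18n)! ~ sqrt(2π·18n) · (18n/e)^(18n). Hence
  (18n)! · e^(18n) / (18n)^(18n) ~ sqrt(2π·18n).
Dividing by n^2: sqrt(2π·18n) / n^2 = sqrt(2π·18) · n^((1−4)/2), so the expression behaves like sqrt(2π·18) · n^((1−4)/2) → 0.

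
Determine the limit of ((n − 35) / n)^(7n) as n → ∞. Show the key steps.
lim = e^(−245)

Rewrite as (1 − 35/n)^(7n). By the standard limit (1 + x/n)^n → e^x, we have (1 − 35/n)^n → e^(−35), and raising to the 7th power gives e^(−245).
More precisely, ln[(1 − 35/n)^(7n)] = 7n · ln(1 − 35/n) = 7n · (-35/n + O(1/n^2)) = -245 + O(1/n) → -245.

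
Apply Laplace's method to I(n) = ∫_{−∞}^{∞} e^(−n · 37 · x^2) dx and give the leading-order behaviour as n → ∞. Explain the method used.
I(n) = sqrt(π/(37n))

Here φ(x) = 37 · x^2 has its unique minimum at x* = 0 with φ(x*) = 0 and φ''(x*) = 74. Laplace's method gives
  I(n) ~ e^(−n φ(x*)) · sqrt(2π / (n · φ''(x*))) = sqrt(2π / (74n)) = sqrt(π/(37n)).
This is exact: substituting u = (x − 0)·sqrt(37n) gives I(n) = (1/sqrt(37n)) ∫_{−∞}^{∞} e^(−u^2) du = sqrt(π/(37n)).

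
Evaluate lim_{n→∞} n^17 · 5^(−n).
lim = 0

Exponentials with base > 1 dominate every fixed polynomial: for any fixed c, n^c / 5^n → 0 as n → ∞ (e.g. by the ratio test, or by writing 5^n = e^(n ln 5) and noting e^(n ln 5) / n^c → ∞). Hence n^17 · 5^(−n) = n^17 / 5^n → 0.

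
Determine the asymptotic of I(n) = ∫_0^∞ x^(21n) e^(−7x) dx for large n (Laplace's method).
I(n) ~ (sqrt(2π·21n) / 7) · (21n/(7e))^(21n)

Write the integrand as exp(21n ln x − 7x) and set f(x) = 21n ln x − 7x. Then f'(x) = 21n/x − 7 = 0 at x* = 21n/7, and f''(x*) = −21n/x*^2 = −7^2/(21n). Laplace's method (interior maximum) gives
  I(n) ~ e^(f(x*)) · sqrt(2π / |f''(x*)|)
        = exp(21n ln(21n/7) − 21n) · sqrt(2π · 21n / 7^2)
        = (21n/7)^(21n) e^(−21n) · sqrt(2π·21n) / 7
        = (sqrt(2π·21n) / 7) · (21n/(7e))^(21n).
This matches Γ(21n+1)/7^(21n+1) with Stirling applied to Γ.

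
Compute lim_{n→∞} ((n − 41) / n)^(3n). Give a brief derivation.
lim = e^(−123)

Rewrite as (1 − 41/n)^(3n). By the standard limit (1 + x/n)^n → e^x, we have (1 − 41/n)^n → e^(−41), and raising to the 3rd power gives e^(−123).
More precisely, ln[(1 − 41/n)^(3n)] = 3n · ln(1 − 41/n) = 3n · (-41/n + O(1/n^2)) = -123 + O(1/n) → -123.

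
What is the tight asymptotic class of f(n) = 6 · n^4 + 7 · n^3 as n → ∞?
f(n) ∈ Θ(n^4)

Compare the terms by growth order. For large n, n^a · (log n)^b dominates n^a' · (log n)^b' iff a > a', or (a = a' and b > b'). Ranking the 2 terms shows the dominant one is 6 · n^4. Hence f(n) ∈ Θ(n^4).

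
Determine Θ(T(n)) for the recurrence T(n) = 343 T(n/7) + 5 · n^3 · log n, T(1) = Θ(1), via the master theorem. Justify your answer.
T(n) = Θ(n^3 · (log n)^2)

Here log_7 343 = 3 and f(n) = 5 · n^3 · log n = Θ(n^(log_7 343) · (log n)^1). This is the extended Case 2 of the master theorem (f matches the critical exponent up to log factors), giving T(n) = Θ(n^(log_7 343) · (log n)^(1+1)) = Θ(n^3 · (log n)^2).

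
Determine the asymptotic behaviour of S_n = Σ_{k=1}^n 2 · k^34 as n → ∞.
S_n ~ 2 · n^35 / 35

By integral comparison (Euler-Maclaurin), Σ_{k=1}^n 2 · k^34 = 2 · ∫_0^n x^34 dx + O(n^34) = 2 · n^35/35 + O(n^34). (Equivalently, Faulhaber's formula gives the same leading term.)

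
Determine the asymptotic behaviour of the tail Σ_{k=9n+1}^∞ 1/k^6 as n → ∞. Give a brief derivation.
Σ_{k>9n} 1/k^6 ~ 1/(5 · (9n)^5)

Compare to the integral: ∫_{9n}^∞ x^(−6) dx = [−x^(−5)/5]_{9n}^∞ = 1/((6−1)·(9n)^5). Euler-Maclaurin then gives
  Σ_{k>9n} 1/k^6 = ∫_{9n}^∞ dx/x^6 − 1/(2·(9n)^6) + O(1/(9n)^7).
(Equivalently this is ζ(6) − Σ_{k≤9n} 1/k^6.)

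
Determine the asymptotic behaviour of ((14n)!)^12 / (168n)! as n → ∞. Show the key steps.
((14n)!)^12/(168n)! ~ ((2π·14n)^(11/2) / sqrt(12)) · 12^(−12·14n)  →  0

Write N = 14n. Stirling: N! ~ sqrt(2π N)(N/e)^N and (12N)! ~ sqrt(2π·12N)·(12N/e)^(12N).
  (N!)^12/(12N)! ~ (2π N)^(12/2) (N/e)^(12N) / [sqrt(2π·12N) (12N/e)^(12N)]
     = (2π N)^(12/2) / sqrt(2π·12N) · (N/(12N))^(12N)
     = (2π N)^((12−1)/2) / sqrt(12) · 12^(−12N).
Since 12^12 > 1, the factor 12^(−12N) decays exponentially, so the ratio → 0. Substituting N = 14n gives the stated form.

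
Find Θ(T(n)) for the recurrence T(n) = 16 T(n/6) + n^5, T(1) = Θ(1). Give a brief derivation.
T(n) = Θ(n^5)

log_6 16 ≈ 1.547. f(n) = n^5 dominates n^(log_6 16) since 5 > 1.547, and the regularity condition a·f(n/b) = 16·(n/6)^5 = (16/7776)·n^5 ≤ c·f(n) holds with c = 16/7776 ≈ 0.00206 < 1. So this is Case 3: T(n) = Θ(f(n)) = Θ(n^5).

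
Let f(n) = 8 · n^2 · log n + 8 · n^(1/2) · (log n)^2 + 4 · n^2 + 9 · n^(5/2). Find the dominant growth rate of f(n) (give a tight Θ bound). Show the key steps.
f(n) ∈ Θ(n^(5/2))

Compare the terms by growth order. For large n, n^a · (log n)^b dominates n^a' · (log n)^b' iff a > a', or (a = a' and b > b'). Ranking the 4 terms shows the dominant one is 9 · n^(5/2). Hence f(n) ∈ Θ(n^(5/2)).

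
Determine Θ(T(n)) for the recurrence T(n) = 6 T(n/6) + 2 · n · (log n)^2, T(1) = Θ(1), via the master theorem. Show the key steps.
T(n) = Θ(n · (log n)^3)

Here log_6 6 = 1 and f(n) = 2 · n · (log n)^2 = Θ(n^(log_6 6) · (log n)^2). This is the extended Case 2 of the master theorem (f matches the critical exponent up to log factors), giving T(n) = Θ(n^(log_6 6) · (log n)^(2+1)) = Θ(n · (log n)^3).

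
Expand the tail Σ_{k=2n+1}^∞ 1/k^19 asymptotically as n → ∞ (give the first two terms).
Σ_{k>2n} 1/k^19 = 1/(18 · (2n)^18) − 1/(2 · (2n)^19) + O(1/(2n)^20)

Compare to the integral: ∫_{2n}^∞ x^(−19) dx = [−x^(−18)/18]_{2n}^∞ = 1/((19−1)·(2n)^18). The Euler-Maclaurin correction adds −f(2n)/2 = −1/(2·(2n)^19). Euler-Maclaurin then gives
  Σ_{k>2n} 1/k^19 = ∫_{2n}^∞ dx/x^19 − 1/(2·(2n)^19) + O(1/(2n)^20).
(Equivalently this is ζ(19) − Σ_{k≤2n} 1/k^19.)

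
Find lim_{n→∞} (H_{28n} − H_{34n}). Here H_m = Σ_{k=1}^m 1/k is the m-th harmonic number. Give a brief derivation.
lim = ln(28/34) = ln(14/17)

Euler-Maclaurin gives H_m = ln m + γ + 1/(2m) + O(1/m^2). The γ and O(1/m) terms cancel in the difference:
  H_{28n} − H_{34n} = ln(28n) − ln(34n) + O(1/n) = ln(28/34) + O(1/n).
Hence the limit is ln(28/34) = ln(14/17).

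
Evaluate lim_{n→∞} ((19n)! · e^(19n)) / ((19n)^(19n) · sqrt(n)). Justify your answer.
lim = sqrt(2π·19)

Stirling: (19n)! ~ sqrt(2π·19n) · (19n/e)^(19n). Hence
  (19n)! · e^(19n) / (19n)^(19n) ~ sqrt(2π·19n).
Dividing by sqrt(n): sqrt(2π·19n) / sqrt(n) = sqrt(2π·19) · n^((1−1)/2), so the limit is sqrt(2π·19).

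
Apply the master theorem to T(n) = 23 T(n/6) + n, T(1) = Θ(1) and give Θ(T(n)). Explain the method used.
T(n) = Θ(n^(log_6 23))

Master theorem: compare f(n) = n to n^(log_6 23) where log_6 23 ≈ 1.750. Since 1 < log_6 23, we have f(n) = O(n^(log_6 23 − ε)) for some ε > 0 — Case 1. Hence T(n) = Θ(n^(log_6 23)).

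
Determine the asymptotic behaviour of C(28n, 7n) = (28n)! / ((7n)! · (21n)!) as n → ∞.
C(28n, 7n) ~ (256/27)^(7n) · sqrt(2/(3π·7n))

Write N = 7n. Apply Stirling to each factorial:
  (4N)! ~ sqrt(2π·4N) · (4N/e)^(4N),
  N! ~ sqrt(2π N) · (N/e)^N,
  (3N)! ~ sqrt(2π·3N) · (3N/e)^(3N).
The exponential factors combine to (4N)^(4N) / (N^N · (3N)^(3N)) = 4^(4N)/3^(3N) = (4^4/3^3)^N = (256/27)^N.
The square-root prefactors combine to sqrt(2π·4N) / (sqrt(2π N)·sqrt(2π·3N)) = sqrt(4 / (2π·3·N)) = sqrt(2/(3π·7n)).
Substituting N = 7n: C(28n, 7n) ~ (256/27)^(7n) · sqrt(2/(3π·7n)).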